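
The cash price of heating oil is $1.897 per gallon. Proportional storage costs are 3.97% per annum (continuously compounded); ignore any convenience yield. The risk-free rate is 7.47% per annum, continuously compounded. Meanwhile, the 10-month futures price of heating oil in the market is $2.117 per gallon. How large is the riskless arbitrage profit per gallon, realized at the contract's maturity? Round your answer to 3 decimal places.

$0.030 per gallon

Fair futures: F* = S·e^(carry·T), with carry = (r + u) = 0.0747 + 0.0397 = 0.1144
F* = 1.897 · e^(0.1144 × 10/12) = 1.897 · e^0.095333 = 1.897 × 1.100025 = $2.0867
Market $2.117 > fair $2.0867: forward overpriced → cash-and-carry (buy spot, short the forward).
At maturity, profit = |F_mkt − F*| = |2.117 − 2.0867| = $0.030 per gallon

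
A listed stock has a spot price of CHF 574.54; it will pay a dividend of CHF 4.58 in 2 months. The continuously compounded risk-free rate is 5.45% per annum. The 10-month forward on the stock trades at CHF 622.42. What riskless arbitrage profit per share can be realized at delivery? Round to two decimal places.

CHF 25.93 per share

PV(dividends) I = 4.58·e^(−0.0545·2/12) = 4.5386
Fair forward F* = (S − I)·e^(rT) = (574.54 − 4.5386)·e^0.045417 = 570.0014 × 1.046464 = 596.4859
Market CHF 622.42 > fair 596.4859: forward overpriced → cash-and-carry (borrow at r, buy the stock and collect the dividends, short the forward).
Profit at T = |F_mkt − F*| = |622.42 − 596.4859| = CHF 25.93 per share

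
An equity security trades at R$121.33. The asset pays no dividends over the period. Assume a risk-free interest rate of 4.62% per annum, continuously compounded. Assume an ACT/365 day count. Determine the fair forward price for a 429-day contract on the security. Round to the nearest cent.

R$128.10

F = S·e^(rT) = 121.33 · e^(0.0462 × 429/365)
= 121.33 · e^0.054301 = 121.33 × 1.055802
F = R$128.10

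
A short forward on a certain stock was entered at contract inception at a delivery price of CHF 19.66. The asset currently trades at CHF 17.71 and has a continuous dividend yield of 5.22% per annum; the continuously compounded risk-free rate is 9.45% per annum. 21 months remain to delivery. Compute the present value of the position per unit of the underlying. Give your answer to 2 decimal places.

Current fair forward for the remaining 21 months: F = S·e^((r − q)·T), (r − q) = 0.0945 − 0.0522 = 0.0423
F = 17.71 · e^(0.0423 × 21/12) = 17.71 × 1.076834 = 19.0707
Value of long forward = (F − K)·e^(−rT) = (19.0707 − 19.66) · e^(−0.0945·21/12)
= -0.5893 × 0.847576 = -0.50
Short position value = −(long value) = CHF 0.50

CHF 0.50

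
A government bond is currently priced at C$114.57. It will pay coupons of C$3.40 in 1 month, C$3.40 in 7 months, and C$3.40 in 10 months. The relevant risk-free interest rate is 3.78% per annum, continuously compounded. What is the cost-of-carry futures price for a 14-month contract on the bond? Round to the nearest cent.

PV(coupons) I = 3.40·e^(−0.0378·1/12) + 3.40·e^(−0.0378·7/12) + 3.40·e^(−0.0378·10/12)
I = 3.3893 + 3.3259 + 3.2946 = 10.0098
F = (S − I)·e^(rT) = (114.57 − 10.0098) · e^(0.0378·14/12)
= 104.5602 · e^0.044100 = 104.5602 × 1.045087 = C$109.27

C$109.27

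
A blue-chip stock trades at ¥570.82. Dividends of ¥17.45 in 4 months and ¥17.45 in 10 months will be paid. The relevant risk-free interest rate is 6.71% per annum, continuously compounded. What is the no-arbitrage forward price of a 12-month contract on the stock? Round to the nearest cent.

PV(dividends) I = 17.45·e^(−0.0671·4/12) + 17.45·e^(−0.0671·10/12)
I = 17.0640 + 16.5010 = 33.5650
F = (S − I)·e^(rT) = (570.82 − 33.5650) · e^(0.0671·12/12)
= 537.2550 · e^0.067100 = 537.2550 × 1.069402 = ¥574.54

¥574.54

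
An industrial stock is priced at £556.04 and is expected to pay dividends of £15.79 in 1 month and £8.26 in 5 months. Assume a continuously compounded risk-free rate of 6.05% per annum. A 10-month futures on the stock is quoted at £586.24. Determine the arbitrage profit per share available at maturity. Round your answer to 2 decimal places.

£26.44 per share

PV(dividends) I = 15.79·e^(−0.0605·1/12) + 8.26·e^(−0.0605·5/12) = 23.7650
Fair futures F* = (S − I)·e^(rT) = (556.04 − 23.7650)·e^0.050417 = 532.2750 × 1.051710 = 559.7989
Market £586.24 > fair 559.7989: forward overpriced → cash-and-carry (borrow at r, buy the stock and collect the dividends, short the forward).
Profit at T = |F_mkt − F*| = |586.24 − 559.7989| = £26.44 per share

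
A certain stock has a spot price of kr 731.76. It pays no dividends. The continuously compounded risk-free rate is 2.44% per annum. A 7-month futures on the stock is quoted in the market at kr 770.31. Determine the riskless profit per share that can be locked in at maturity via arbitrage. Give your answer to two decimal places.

Fair futures: F* = S·e^(carry·T), with carry = r = 0.0244
F* = 731.76 · e^(0.0244 × 7/12) = 731.76 · e^0.014233 = 731.76 × 1.014335 = kr 742.2498
Market kr 770.31 > fair kr 742.2498: forward overpriced → cash-and-carry (buy spot, short the forward).
At maturity, profit = |F_mkt − F*| = |770.31 − 742.2498| = kr 28.06 per share

kr 28.06 per share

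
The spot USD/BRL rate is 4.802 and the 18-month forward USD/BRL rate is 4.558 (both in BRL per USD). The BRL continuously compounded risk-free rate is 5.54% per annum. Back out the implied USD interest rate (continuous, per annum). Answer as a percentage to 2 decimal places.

9.02%

F = S·e^((r_BRL − r_USD)T) ⇒ r_USD = r_BRL − ln(F/S)/T
ln(4.558/4.802) = -0.052149; /(18/12) = -0.034766
r_USD = 0.0554 + 0.034766 = 0.090166
r_USD = 9.02%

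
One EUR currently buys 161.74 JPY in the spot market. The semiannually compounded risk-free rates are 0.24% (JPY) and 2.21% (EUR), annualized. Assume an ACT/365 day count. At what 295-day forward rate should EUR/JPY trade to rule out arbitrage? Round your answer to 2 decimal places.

159.20

By covered interest parity, F = S · (1+r_JPY/2)^(2T) / (1+r_EUR/2)^(2T)
= 161.74 × 1.001940 / 1.017922 = 161.74 × 0.984299
F = 159.20 JPY per EUR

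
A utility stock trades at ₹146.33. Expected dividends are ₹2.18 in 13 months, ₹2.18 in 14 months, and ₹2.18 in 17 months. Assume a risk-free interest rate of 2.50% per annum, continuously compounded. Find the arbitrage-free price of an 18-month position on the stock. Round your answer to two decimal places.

PV(dividends) I = 2.18·e^(−0.0250·13/12) + 2.18·e^(−0.0250·14/12) + 2.18·e^(−0.0250·17/12)
I = 2.1218 + 2.1173 + 2.1041 = 6.3432
F = (S − I)·e^(rT) = (146.33 − 6.3432) · e^(0.0250·18/12)
= 139.9868 · e^0.037500 = 139.9868 × 1.038212 = ₹145.34

₹145.34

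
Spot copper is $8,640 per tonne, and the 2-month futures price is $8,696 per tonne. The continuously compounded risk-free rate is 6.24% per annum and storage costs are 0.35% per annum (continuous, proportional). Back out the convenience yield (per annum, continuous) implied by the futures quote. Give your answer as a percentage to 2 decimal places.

F = S·e^((r+u−y)T) ⇒ (r+u−y) = ln(F/S)/T
ln(8696/8640) = 0.006461; /T ⇒ 0.038766
y = r + u − ln(F/S)/T = 0.0624 + 0.0035 − 0.038766 = 0.027134
y = 2.71%

2.71%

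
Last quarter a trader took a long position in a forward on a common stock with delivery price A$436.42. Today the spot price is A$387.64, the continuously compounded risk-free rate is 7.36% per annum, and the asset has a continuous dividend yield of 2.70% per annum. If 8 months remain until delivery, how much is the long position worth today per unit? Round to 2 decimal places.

-A$34.80

Current fair forward for the remaining 8 months: F = S·e^((r − q)·T), (r − q) = 0.0736 − 0.0270 = 0.0466
F = 387.64 · e^(0.0466 × 8/12) = 387.64 × 1.031554 = 399.8716
Value of long forward = (F − K)·e^(−rT) = (399.8716 − 436.42) · e^(−0.0736·8/12)
= -36.5484 × 0.952118 = -34.80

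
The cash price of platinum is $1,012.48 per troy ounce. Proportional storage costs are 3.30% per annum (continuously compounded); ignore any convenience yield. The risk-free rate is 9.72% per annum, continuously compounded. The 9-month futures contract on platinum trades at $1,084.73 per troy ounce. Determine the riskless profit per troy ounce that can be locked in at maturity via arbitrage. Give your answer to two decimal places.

Fair futures: F* = S·e^(carry·T), with carry = (r + u) = 0.0972 + 0.0330 = 0.1302
F* = 1012.48 · e^(0.1302 × 9/12) = 1012.48 · e^0.09765000 = 1012.48 × 1.10257682 = $1116.3370
Market $1084.73 < fair $1116.3370: forward underpriced → reverse cash-and-carry (short spot, go long the forward).
At maturity, profit = |F_mkt − F*| = |1084.73 − 1116.3370| = $31.61 per troy ounce

$31.61 per troy ounce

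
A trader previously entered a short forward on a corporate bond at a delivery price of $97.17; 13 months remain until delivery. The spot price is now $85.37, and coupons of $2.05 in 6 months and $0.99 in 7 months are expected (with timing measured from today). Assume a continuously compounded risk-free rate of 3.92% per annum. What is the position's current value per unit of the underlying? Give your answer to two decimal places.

$10.74

PV(remaining coupons) I = 2.05·e^(−0.0392·6/12) + 0.99·e^(−0.0392·7/12) = 2.9778
Current forward F = (S − I)·e^(rT) = (85.37 − 2.9778)·e^(0.0392·13/12) = 82.3922 × 1.043381 = 85.9665
Value (long) = (F − K)·e^(−rT) = (85.9665 − 97.17) × 0.958422 = -10.7377
Short position value = −(long value) = $10.74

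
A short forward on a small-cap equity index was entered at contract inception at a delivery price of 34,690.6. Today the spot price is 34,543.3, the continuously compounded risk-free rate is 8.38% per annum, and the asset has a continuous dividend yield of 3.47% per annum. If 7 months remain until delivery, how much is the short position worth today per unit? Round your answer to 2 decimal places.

Current fair forward for the remaining 7 months: F = S·e^((r − q)·T), (r − q) = 0.0838 − 0.0347 = 0.0491
F = 34543.3 · e^(0.0491 × 7/12) = 34543.3 × 1.02905578 = 35546.9825
Value of long forward = (F − K)·e^(−rT) = (35546.9825 − 34690.6) · e^(−0.0838·7/12)
= 856.3825 × 0.95229222 = 815.53
Short position value = −(long value) = -815.53

-815.53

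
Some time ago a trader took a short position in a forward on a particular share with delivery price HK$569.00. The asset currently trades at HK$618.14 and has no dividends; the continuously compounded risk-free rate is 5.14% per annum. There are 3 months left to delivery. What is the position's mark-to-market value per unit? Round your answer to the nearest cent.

-HK$56.40

Current fair forward for the remaining 3 months: F = S·e^(r·T), r = 0.0514
F = 618.14 · e^(0.0514 × 3/12) = 618.14 × 1.012933 = 626.1344
Value of long forward = (F − K)·e^(−rT) = (626.1344 − 569.00) · e^(−0.0514·3/12)
= 57.1344 × 0.987232 = 56.40
Short position value = −(long value) = -HK$56.40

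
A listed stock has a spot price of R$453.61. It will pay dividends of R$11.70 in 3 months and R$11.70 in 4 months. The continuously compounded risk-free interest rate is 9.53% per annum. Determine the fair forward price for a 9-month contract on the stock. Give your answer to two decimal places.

R$462.77

PV(dividends) I = 11.70·e^(−0.0953·3/12) + 11.70·e^(−0.0953·4/12)
I = 11.4245 + 11.3342 = 22.7587
F = (S − I)·e^(rT) = (453.61 − 22.7587) · e^(0.0953·9/12)
= 430.8513 · e^0.071475 = 430.8513 × 1.074091 = R$462.77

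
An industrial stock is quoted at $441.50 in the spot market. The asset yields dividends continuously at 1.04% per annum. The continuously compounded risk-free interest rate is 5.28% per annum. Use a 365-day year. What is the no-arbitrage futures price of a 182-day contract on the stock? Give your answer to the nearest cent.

F = S·e^((r − q)T) = 441.50 · e^((0.0528 − 0.0104) × 182/365)
= 441.50 · e^0.021142 = 441.50 × 1.021367
F = $450.93

$450.93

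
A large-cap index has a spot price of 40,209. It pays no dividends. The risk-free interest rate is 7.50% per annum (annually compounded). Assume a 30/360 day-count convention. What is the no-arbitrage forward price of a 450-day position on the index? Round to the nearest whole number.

F = S · (1+r)^T
= 40209 × 1.094613
F = 44,013

44,013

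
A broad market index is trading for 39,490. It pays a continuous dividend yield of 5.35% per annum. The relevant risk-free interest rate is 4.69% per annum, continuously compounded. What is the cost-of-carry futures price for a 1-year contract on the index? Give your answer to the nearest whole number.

39,230

F = S·e^((r − q)T) = 39490 · e^((0.0469 − 0.0535) × 12/12)
= 39490 · e^-0.006600 = 39490 × 0.993422
F = 39,230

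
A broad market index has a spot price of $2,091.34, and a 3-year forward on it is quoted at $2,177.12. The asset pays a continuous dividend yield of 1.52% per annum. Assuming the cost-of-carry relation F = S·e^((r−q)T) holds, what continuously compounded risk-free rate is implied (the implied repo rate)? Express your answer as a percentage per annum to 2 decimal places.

2.86%

From F = S·e^((r−q)T): (r − q) = ln(F/S)/T
ln(2177.12/2091.34) = ln(1.041017) = 0.040198
(r − q) = 0.040198 / (3) = 0.013399
r = ln(F/S)/T + q = 0.013399 + 0.0152 = 0.028599
r = 2.86%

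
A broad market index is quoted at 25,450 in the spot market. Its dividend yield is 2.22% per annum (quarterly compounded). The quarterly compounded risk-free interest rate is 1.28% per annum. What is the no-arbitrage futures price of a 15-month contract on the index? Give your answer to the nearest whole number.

25,154

F = S · (1+r/4)^(4T) / (1+q/4)^(4T)
= 25450 × 1.016103 / 1.028060 = 25450 × 0.988369
F = 25,154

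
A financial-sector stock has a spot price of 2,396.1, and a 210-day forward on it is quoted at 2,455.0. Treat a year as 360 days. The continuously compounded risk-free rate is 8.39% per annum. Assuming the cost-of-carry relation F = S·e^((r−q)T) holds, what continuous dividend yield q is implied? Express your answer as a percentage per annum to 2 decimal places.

From F = S·e^((r−q)T): (r − q) = ln(F/S)/T
ln(2455.0/2396.1) = ln(1.024582) = 0.024285
(r − q) = 0.024285 / (210/360) = 0.041631
q = r − ln(F/S)/T = 0.0839 − 0.041631 = 0.042269
q = 4.23%

4.23%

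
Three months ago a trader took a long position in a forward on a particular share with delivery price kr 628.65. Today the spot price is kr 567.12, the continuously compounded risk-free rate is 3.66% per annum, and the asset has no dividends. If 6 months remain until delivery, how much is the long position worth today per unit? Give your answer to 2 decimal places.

Current fair forward for the remaining 6 months: F = S·e^(r·T), r = 0.0366
F = 567.12 · e^(0.0366 × 6/12) = 567.12 × 1.018468 = 577.5936
Value of long forward = (F − K)·e^(−rT) = (577.5936 − 628.65) · e^(−0.0366·6/12)
= -51.0564 × 0.981866 = -50.13

-kr 50.13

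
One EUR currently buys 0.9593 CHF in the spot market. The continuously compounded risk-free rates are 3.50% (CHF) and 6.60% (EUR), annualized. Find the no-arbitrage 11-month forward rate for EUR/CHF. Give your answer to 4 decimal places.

0.9324

F = S·e^((r_CHF − r_EUR)T) = 0.9593 · e^((0.0350 − 0.0660) × 11/12)
= 0.9593 · e^-0.028417 = 0.9593 × 0.971983
F = 0.9324 CHF per EUR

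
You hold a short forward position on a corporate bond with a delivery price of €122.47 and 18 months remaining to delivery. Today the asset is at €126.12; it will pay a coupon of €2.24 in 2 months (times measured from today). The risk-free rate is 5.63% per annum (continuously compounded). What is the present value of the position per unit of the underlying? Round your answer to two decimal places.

PV(remaining coupons) I = 2.24·e^(−0.0563·2/12) = 2.2191
Current forward F = (S − I)·e^(rT) = (126.12 − 2.2191)·e^(0.0563·18/12) = 123.9009 × 1.088118 = 134.8188
Value (long) = (F − K)·e^(−rT) = (134.8188 − 122.47) × 0.919018 = 11.3488
Short position value = −(long value) = -€11.35

-€11.35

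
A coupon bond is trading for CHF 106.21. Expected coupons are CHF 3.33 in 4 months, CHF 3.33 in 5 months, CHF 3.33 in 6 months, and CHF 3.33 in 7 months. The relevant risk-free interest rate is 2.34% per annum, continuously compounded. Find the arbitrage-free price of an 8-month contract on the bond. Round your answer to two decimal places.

CHF 94.49

PV(coupons) I = 3.33·e^(−0.0234·4/12) + 3.33·e^(−0.0234·5/12) + 3.33·e^(−0.0234·6/12) + 3.33·e^(−0.0234·7/12)
I = 3.3041 + 3.2977 + 3.2913 + 3.2849 = 13.1780
F = (S − I)·e^(rT) = (106.21 − 13.1780) · e^(0.0234·8/12)
= 93.0320 · e^0.015600 = 93.0320 × 1.015722 = CHF 94.49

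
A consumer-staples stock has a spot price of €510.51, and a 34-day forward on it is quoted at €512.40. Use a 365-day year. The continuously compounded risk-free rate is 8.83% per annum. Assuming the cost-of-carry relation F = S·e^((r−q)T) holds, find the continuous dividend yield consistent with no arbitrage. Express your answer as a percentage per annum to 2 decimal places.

From F = S·e^((r−q)T): (r − q) = ln(F/S)/T
ln(512.40/510.51) = ln(1.003702) = 0.003695
(r − q) = 0.003695 / (34/365) = 0.039667
q = r − ln(F/S)/T = 0.0883 − 0.039667 = 0.048633
q = 4.86%

4.86%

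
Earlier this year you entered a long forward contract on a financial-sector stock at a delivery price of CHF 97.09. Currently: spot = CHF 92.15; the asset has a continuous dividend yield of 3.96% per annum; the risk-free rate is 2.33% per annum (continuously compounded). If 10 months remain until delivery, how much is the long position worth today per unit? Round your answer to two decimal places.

-CHF 6.06

Current fair forward for the remaining 10 months: F = S·e^((r − q)·T), (r − q) = 0.0233 − 0.0396 = -0.0163
F = 92.15 · e^(-0.0163 × 10/12) = 92.15 × 0.986509 = 90.9068
Value of long forward = (F − K)·e^(−rT) = (90.9068 − 97.09) · e^(−0.0233·10/12)
= -6.1832 × 0.980771 = -6.06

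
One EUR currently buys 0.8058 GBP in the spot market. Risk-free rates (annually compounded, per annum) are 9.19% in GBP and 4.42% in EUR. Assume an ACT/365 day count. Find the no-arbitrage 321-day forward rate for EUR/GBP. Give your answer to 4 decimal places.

0.8381

By covered interest parity, F = S · (1+r_GBP)^T / (1+r_EUR)^T
= 0.8058 × 1.080389 / 1.038770 = 0.8058 × 1.040066
F = 0.8381 GBP per EUR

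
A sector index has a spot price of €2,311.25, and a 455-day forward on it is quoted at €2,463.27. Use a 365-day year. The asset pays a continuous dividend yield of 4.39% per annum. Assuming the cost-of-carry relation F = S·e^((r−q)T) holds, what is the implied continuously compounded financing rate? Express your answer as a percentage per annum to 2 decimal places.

From F = S·e^((r−q)T): (r − q) = ln(F/S)/T
ln(2463.27/2311.25) = ln(1.065774) = 0.063701
(r − q) = 0.063701 / (455/365) = 0.051101
r = ln(F/S)/T + q = 0.051101 + 0.0439 = 0.095001
r = 9.50%

9.50%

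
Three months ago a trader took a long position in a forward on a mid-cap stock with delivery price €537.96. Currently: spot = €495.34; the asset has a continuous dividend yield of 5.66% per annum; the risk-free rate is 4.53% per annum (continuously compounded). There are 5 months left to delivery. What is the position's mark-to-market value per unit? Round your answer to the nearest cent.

Current fair forward for the remaining 5 months: F = S·e^((r − q)·T), (r − q) = 0.0453 − 0.0566 = -0.0113
F = 495.34 · e^(-0.0113 × 5/12) = 495.34 × 0.995303 = 493.0134
Value of long forward = (F − K)·e^(−rT) = (493.0134 − 537.96) · e^(−0.0453·5/12)
= -44.9466 × 0.981302 = -44.11

-€44.11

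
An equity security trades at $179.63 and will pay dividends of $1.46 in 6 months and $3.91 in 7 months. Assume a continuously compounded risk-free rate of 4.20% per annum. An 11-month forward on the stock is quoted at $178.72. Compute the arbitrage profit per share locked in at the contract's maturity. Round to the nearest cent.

$2.51 per share

PV(dividends) I = 1.46·e^(−0.0420·6/12) + 3.91·e^(−0.0420·7/12) = 5.2450
Fair forward F* = (S − I)·e^(rT) = (179.63 − 5.2450)·e^0.038500 = 174.3850 × 1.039251 = 181.2298
Market $178.72 < fair 181.2298: forward underpriced → reverse cash-and-carry (short the stock, invest proceeds at r, pay the dividends, go long the forward).
Profit at T = |F_mkt − F*| = |178.72 − 181.2298| = $2.51 per share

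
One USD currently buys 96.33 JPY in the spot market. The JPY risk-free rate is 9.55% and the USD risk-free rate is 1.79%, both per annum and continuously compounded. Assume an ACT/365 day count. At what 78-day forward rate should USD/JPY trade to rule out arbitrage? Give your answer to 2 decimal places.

97.94

F = S·e^((r_JPY − r_USD)T) = 96.33 · e^((0.0955 − 0.0179) × 78/365)
= 96.33 · e^0.016583 = 96.33 × 1.016721
F = 97.94 JPY per USD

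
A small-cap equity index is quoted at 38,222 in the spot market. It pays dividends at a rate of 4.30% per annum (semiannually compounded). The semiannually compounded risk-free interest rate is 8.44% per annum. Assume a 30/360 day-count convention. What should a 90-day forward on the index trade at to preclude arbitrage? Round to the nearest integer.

38,607

F = S · (1+r/2)^(2T) / (1+q/2)^(2T)
= 38222 × 1.020882 / 1.010693 = 38222 × 1.010081
F = 38,607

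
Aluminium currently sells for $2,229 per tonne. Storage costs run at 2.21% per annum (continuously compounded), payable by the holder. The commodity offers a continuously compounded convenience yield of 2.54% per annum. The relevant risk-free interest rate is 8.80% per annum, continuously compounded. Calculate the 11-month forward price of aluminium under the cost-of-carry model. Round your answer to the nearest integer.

$2,409 per tonne

Net carry = r + u − y = 0.0880 + 0.0221 − 0.0254 = 0.0847
F = S·e^((r+u−y)T) = 2229 · e^(0.0847 × 11/12) = 2229 · e^0.077642
= 2229 × 1.080736 = $2,409 per tonne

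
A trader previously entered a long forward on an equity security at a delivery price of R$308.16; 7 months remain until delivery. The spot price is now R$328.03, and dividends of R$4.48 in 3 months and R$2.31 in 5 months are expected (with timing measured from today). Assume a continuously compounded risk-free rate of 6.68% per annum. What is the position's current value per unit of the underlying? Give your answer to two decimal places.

PV(remaining dividends) I = 4.48·e^(−0.0668·3/12) + 2.31·e^(−0.0668·5/12) = 6.6524
Current forward F = (S − I)·e^(rT) = (328.03 − 6.6524)·e^(0.0668·7/12) = 321.3776 × 1.039736 = 334.1479
Value (long) = (F − K)·e^(−rT) = (334.1479 − 308.16) × 0.961783 = 24.9947
Value = R$24.99

R$24.99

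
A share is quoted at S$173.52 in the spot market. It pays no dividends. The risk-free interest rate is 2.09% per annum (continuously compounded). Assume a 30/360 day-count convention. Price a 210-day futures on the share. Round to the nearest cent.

S$175.65

F = S·e^(rT) = 173.52 · e^(0.0209 × 210/360)
= 173.52 · e^0.012192 = 173.52 × 1.012267
F = S$175.65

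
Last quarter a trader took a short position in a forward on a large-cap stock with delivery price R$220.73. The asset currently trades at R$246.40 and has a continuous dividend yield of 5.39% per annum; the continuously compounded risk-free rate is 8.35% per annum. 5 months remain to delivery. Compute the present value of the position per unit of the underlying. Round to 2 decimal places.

Current fair forward for the remaining 5 months: F = S·e^((r − q)·T), (r − q) = 0.0835 − 0.0539 = 0.0296
F = 246.40 · e^(0.0296 × 5/12) = 246.40 × 1.012410 = 249.4578
Value of long forward = (F − K)·e^(−rT) = (249.4578 − 220.73) · e^(−0.0835·5/12)
= 28.7278 × 0.965807 = 27.75
Short position value = −(long value) = -R$27.75

-R$27.75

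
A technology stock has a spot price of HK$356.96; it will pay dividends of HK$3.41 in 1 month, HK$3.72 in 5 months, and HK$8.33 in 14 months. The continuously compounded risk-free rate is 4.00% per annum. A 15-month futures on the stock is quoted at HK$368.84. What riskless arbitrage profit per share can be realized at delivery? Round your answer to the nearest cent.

HK$9.36 per share

PV(dividends) I = 3.41·e^(−0.0400·1/12) + 3.72·e^(−0.0400·5/12) + 8.33·e^(−0.0400·14/12) = 15.0074
Fair futures F* = (S − I)·e^(rT) = (356.96 − 15.0074)·e^0.050000 = 341.9526 × 1.051271 = 359.4849
Market HK$368.84 > fair 359.4849: forward overpriced → cash-and-carry (borrow at r, buy the stock and collect the dividends, short the forward).
Profit at T = |F_mkt − F*| = |368.84 − 359.4849| = HK$9.36 per share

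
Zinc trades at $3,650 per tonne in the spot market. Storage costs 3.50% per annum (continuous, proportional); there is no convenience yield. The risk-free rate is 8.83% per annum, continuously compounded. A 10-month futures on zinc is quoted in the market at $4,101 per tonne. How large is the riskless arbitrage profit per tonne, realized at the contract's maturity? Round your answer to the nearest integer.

Fair futures: F* = S·e^(carry·T), with carry = (r + u) = 0.0883 + 0.0350 = 0.1233
F* = 3650 · e^(0.1233 × 10/12) = 3650 · e^0.102750 = 3650 × 1.108214 = $4044.9811
Market $4101 > fair $4044.9811: forward overpriced → cash-and-carry (buy spot, short the forward).
At maturity, profit = |F_mkt − F*| = |4101 − 4044.9811| = $56 per tonne

$56 per tonne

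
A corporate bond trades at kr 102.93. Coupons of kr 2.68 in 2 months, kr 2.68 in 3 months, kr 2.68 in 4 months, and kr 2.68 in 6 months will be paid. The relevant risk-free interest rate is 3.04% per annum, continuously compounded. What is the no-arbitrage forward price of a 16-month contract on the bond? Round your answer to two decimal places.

PV(coupons) I = 2.68·e^(−0.0304·2/12) + 2.68·e^(−0.0304·3/12) + 2.68·e^(−0.0304·4/12) + 2.68·e^(−0.0304·6/12)
I = 2.6665 + 2.6597 + 2.6530 + 2.6396 = 10.6188
F = (S − I)·e^(rT) = (102.93 − 10.6188) · e^(0.0304·16/12)
= 92.3112 · e^0.040533 = 92.3112 × 1.041366 = kr 96.13

kr 96.13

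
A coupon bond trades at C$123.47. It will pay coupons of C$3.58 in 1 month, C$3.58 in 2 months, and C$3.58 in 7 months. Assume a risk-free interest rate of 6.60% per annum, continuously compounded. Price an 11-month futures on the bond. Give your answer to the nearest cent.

C$119.97

PV(coupons) I = 3.58·e^(−0.0660·1/12) + 3.58·e^(−0.0660·2/12) + 3.58·e^(−0.0660·7/12)
I = 3.5604 + 3.5408 + 3.4448 = 10.5460
F = (S − I)·e^(rT) = (123.47 − 10.5460) · e^(0.0660·11/12)
= 112.9240 · e^0.060500 = 112.9240 × 1.062368 = C$119.97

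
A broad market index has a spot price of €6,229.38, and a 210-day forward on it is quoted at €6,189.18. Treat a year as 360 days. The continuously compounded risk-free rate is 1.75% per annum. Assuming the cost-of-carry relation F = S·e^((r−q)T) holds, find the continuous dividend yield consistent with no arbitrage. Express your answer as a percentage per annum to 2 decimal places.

2.86%

From F = S·e^((r−q)T): (r − q) = ln(F/S)/T
ln(6189.18/6229.38) = ln(0.993547) = -0.006474
(r − q) = -0.006474 / (210/360) = -0.011098
q = r − ln(F/S)/T = 0.0175 + 0.011098 = 0.028598
q = 2.86%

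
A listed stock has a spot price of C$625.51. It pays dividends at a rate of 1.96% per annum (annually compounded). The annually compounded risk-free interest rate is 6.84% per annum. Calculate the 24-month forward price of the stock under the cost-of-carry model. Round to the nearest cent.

F = S · (1+r)^T / (1+q)^T
= 625.51 × 1.141479 / 1.039584 = 625.51 × 1.098015
F = C$686.82

C$686.82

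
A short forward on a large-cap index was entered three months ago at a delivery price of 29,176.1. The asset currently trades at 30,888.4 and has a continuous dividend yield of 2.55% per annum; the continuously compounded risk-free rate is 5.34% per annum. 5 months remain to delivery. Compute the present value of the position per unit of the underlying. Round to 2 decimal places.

-2027.85

Current fair forward for the remaining 5 months: F = S·e^((r − q)·T), (r − q) = 0.0534 − 0.0255 = 0.0279
F = 30888.4 · e^(0.0279 × 5/12) = 30888.4 × 1.01169283 = 31249.5728
Value of long forward = (F − K)·e^(−rT) = (31249.5728 − 29176.1) · e^(−0.0534·5/12)
= 2073.4728 × 0.97799571 = 2027.85
Short position value = −(long value) = -2027.85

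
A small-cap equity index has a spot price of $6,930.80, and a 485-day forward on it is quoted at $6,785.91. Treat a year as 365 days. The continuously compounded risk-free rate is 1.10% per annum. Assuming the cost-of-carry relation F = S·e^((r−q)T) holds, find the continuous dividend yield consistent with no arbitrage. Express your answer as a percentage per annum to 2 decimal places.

From F = S·e^((r−q)T): (r − q) = ln(F/S)/T
ln(6785.91/6930.80) = ln(0.979095) = -0.021127
(r − q) = -0.021127 / (485/365) = -0.015900
q = r − ln(F/S)/T = 0.0110 + 0.015900 = 0.026900
q = 2.69%

2.69%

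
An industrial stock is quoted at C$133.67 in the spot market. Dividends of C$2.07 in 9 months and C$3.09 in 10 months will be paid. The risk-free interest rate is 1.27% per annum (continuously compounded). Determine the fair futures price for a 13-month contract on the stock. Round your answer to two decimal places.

C$130.34

PV(dividends) I = 2.07·e^(−0.0127·9/12) + 3.09·e^(−0.0127·10/12)
I = 2.0504 + 3.0575 = 5.1079
F = (S − I)·e^(rT) = (133.67 − 5.1079) · e^(0.0127·13/12)
= 128.5621 · e^0.013758 = 128.5621 × 1.013853 = C$130.34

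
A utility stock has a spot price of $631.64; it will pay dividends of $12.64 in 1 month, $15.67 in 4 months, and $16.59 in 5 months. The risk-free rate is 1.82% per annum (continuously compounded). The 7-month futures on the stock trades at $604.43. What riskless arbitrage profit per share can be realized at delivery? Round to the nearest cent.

PV(dividends) I = 12.64·e^(−0.0182·1/12) + 15.67·e^(−0.0182·4/12) + 16.59·e^(−0.0182·5/12) = 44.6607
Fair futures F* = (S − I)·e^(rT) = (631.64 − 44.6607)·e^0.010617 = 586.9793 × 1.010674 = 593.2447
Market $604.43 > fair 593.2447: forward overpriced → cash-and-carry (borrow at r, buy the stock and collect the dividends, short the forward).
Profit at T = |F_mkt − F*| = |604.43 − 593.2447| = $11.19 per share

$11.19 per share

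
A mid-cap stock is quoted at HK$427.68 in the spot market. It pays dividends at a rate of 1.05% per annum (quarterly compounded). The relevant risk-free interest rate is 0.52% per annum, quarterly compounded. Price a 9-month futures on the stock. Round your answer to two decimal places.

HK$425.99

F = S · (1+r/4)^(4T) / (1+q/4)^(4T)
= 427.68 × 1.003905 / 1.007896 = 427.68 × 0.996040
F = HK$425.99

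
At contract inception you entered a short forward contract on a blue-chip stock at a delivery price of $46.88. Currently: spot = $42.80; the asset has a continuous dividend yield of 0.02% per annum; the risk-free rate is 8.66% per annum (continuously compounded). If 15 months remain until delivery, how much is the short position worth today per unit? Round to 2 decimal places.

-$0.72

Current fair forward for the remaining 15 months: F = S·e^((r − q)·T), (r − q) = 0.0866 − 0.0002 = 0.0864
F = 42.80 · e^(0.0864 × 15/12) = 42.80 × 1.114048 = 47.6813
Value of long forward = (F − K)·e^(−rT) = (47.6813 − 46.88) · e^(−0.0866·15/12)
= 0.8013 × 0.897403 = 0.72
Short position value = −(long value) = -$0.72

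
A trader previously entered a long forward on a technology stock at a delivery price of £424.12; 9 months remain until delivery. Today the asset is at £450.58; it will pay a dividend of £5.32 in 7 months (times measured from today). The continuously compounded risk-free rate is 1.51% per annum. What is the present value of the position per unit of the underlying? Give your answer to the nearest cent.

PV(remaining dividends) I = 5.32·e^(−0.0151·7/12) = 5.2733
Current forward F = (S − I)·e^(rT) = (450.58 − 5.2733)·e^(0.0151·9/12) = 445.3067 × 1.011389 = 450.3783
Value (long) = (F − K)·e^(−rT) = (450.3783 − 424.12) × 0.988739 = 25.9626
Value = £25.96

£25.96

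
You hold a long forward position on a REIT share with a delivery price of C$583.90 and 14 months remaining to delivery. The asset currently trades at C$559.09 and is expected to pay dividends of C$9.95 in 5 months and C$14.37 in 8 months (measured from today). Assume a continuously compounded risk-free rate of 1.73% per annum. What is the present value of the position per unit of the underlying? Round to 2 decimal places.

-C$37.23

PV(remaining dividends) I = 9.95·e^(−0.0173·5/12) + 14.37·e^(−0.0173·8/12) = 24.0838
Current forward F = (S − I)·e^(rT) = (559.09 − 24.0838)·e^(0.0173·14/12) = 535.0062 × 1.020388 = 545.9139
Value (long) = (F − K)·e^(−rT) = (545.9139 − 583.90) × 0.980019 = -37.2271
Value = -C$37.23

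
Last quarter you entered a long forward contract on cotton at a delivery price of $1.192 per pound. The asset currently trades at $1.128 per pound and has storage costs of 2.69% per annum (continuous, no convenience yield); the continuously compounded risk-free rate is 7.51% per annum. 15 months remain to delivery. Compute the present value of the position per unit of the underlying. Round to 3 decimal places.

$0.081 per pound

Current fair forward for the remaining 15 months: F = S·e^((r + u)·T), (r + u) = 0.0751 + 0.0269 = 0.1020
F = 1.128 · e^(0.1020 × 15/12) = 1.128 × 1.135985 = 1.2814
Value of long forward = (F − K)·e^(−rT) = (1.2814 − 1.192) · e^(−0.0751·15/12)
= 0.0894 × 0.910397 = 0.081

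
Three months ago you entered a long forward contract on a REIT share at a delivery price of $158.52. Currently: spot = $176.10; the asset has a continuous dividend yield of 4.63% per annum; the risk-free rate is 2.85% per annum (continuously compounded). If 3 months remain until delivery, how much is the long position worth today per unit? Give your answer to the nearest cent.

Current fair forward for the remaining 3 months: F = S·e^((r − q)·T), (r − q) = 0.0285 − 0.0463 = -0.0178
F = 176.10 · e^(-0.0178 × 3/12) = 176.10 × 0.995560 = 175.3181
Value of long forward = (F − K)·e^(−rT) = (175.3181 − 158.52) · e^(−0.0285·3/12)
= 16.7981 × 0.992900 = 16.68

$16.68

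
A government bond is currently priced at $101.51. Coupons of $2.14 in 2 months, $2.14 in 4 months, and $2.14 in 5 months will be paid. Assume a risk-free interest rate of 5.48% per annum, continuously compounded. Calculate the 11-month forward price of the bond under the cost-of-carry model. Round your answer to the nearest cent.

$100.10

PV(coupons) I = 2.14·e^(−0.0548·2/12) + 2.14·e^(−0.0548·4/12) + 2.14·e^(−0.0548·5/12)
I = 2.1205 + 2.1013 + 2.0917 = 6.3135
F = (S − I)·e^(rT) = (101.51 − 6.3135) · e^(0.0548·11/12)
= 95.1965 · e^0.050233 = 95.1965 × 1.051516 = $100.10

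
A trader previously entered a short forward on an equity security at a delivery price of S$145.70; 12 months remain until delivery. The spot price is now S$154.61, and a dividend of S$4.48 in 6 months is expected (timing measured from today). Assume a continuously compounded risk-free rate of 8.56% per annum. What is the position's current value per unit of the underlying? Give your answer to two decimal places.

-S$16.57

PV(remaining dividends) I = 4.48·e^(−0.0856·6/12) = 4.2923
Current forward F = (S − I)·e^(rT) = (154.61 − 4.2923)·e^(0.0856·12/12) = 150.3177 × 1.089370 = 163.7516
Value (long) = (F − K)·e^(−rT) = (163.7516 − 145.70) × 0.917961 = 16.5707
Short position value = −(long value) = -S$16.57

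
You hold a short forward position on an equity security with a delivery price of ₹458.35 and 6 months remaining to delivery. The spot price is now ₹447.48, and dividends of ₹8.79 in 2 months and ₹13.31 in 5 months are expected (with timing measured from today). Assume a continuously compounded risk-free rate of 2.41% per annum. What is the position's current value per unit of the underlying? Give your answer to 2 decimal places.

₹27.31

PV(remaining dividends) I = 8.79·e^(−0.0241·2/12) + 13.31·e^(−0.0241·5/12) = 21.9318
Current forward F = (S − I)·e^(rT) = (447.48 − 21.9318)·e^(0.0241·6/12) = 425.5482 × 1.012123 = 430.7071
Value (long) = (F − K)·e^(−rT) = (430.7071 − 458.35) × 0.988022 = -27.3118
Short position value = −(long value) = ₹27.31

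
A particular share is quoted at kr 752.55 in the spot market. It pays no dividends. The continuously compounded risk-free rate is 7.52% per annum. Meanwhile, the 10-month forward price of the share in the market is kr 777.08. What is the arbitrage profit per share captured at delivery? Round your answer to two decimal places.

kr 24.14 per share

Fair forward: F* = S·e^(carry·T), with carry = r = 0.0752
F* = 752.55 · e^(0.0752 × 10/12) = 752.55 · e^0.062667 = 752.55 × 1.064672 = kr 801.2189
Market kr 777.08 < fair kr 801.2189: forward underpriced → reverse cash-and-carry (short spot, go long the forward).
At maturity, profit = |F_mkt − F*| = |777.08 − 801.2189| = kr 24.14 per share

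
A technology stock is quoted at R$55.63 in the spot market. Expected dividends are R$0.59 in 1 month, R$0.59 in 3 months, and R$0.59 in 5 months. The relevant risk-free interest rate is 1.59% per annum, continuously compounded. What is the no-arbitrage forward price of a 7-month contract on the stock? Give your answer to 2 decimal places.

PV(dividends) I = 0.59·e^(−0.0159·1/12) + 0.59·e^(−0.0159·3/12) + 0.59·e^(−0.0159·5/12)
I = 0.5892 + 0.5877 + 0.5861 = 1.7630
F = (S − I)·e^(rT) = (55.63 − 1.7630) · e^(0.0159·7/12)
= 53.8670 · e^0.009275 = 53.8670 × 1.009318 = R$54.37

R$54.37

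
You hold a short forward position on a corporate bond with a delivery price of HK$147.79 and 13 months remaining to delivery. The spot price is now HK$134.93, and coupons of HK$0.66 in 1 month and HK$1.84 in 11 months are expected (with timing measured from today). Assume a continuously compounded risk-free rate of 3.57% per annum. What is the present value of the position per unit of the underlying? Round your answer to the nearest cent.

HK$9.69

PV(remaining coupons) I = 0.66·e^(−0.0357·1/12) + 1.84·e^(−0.0357·11/12) = 2.4388
Current forward F = (S − I)·e^(rT) = (134.93 − 2.4388)·e^(0.0357·13/12) = 132.4912 × 1.039433 = 137.7157
Value (long) = (F − K)·e^(−rT) = (137.7157 − 147.79) × 0.962063 = -9.6921
Short position value = −(long value) = HK$9.69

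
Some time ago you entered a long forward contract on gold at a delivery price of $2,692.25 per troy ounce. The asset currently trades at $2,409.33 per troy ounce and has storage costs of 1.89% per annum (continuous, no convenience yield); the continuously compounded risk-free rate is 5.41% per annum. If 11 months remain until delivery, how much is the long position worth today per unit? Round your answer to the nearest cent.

Current fair forward for the remaining 11 months: F = S·e^((r + u)·T), (r + u) = 0.0541 + 0.0189 = 0.0730
F = 2409.33 · e^(0.0730 × 11/12) = 2409.33 × 1.06920637 = 2576.0710
Value of long forward = (F − K)·e^(−rT) = (2576.0710 − 2692.25) · e^(−0.0541·11/12)
= -116.1790 × 0.95161792 = -110.56

-$110.56 per troy ounce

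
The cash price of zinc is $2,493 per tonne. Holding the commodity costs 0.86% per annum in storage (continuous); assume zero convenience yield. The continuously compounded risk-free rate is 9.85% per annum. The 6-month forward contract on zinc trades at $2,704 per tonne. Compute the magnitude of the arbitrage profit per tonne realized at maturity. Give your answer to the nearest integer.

$74 per tonne

Fair forward: F* = S·e^(carry·T), with carry = (r + u) = 0.0985 + 0.0086 = 0.1071
F* = 2493 · e^(0.1071 × 6/12) = 2493 · e^0.053550 = 2493 × 1.055010 = $2630.1399
Market $2704 > fair $2630.1399: forward overpriced → cash-and-carry (buy spot, short the forward).
At maturity, profit = |F_mkt − F*| = |2704 − 2630.1399| = $74 per tonne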